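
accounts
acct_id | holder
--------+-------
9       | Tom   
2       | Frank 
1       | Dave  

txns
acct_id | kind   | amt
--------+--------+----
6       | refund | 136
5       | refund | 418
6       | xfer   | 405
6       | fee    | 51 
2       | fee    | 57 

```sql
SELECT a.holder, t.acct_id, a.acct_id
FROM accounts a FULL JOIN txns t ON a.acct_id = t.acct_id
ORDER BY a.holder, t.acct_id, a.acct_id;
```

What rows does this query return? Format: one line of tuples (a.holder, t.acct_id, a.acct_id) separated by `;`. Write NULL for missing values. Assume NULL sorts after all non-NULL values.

(Dave, NULL, 1); (Frank, 2, 2); (Tom, NULL, 9); (NULL, 5, NULL); (NULL, 6, NULL); (NULL, 6, NULL); (NULL, 6, NULL)

FULL OUTER JOIN keeps every row from both sides; unmatched rows get NULL for the other side's columns.
Matching on a.acct_id = t.acct_id.
- acct_id=9: no t row matches, row kept with t columns NULL.
- acct_id=2: 1 matching t row(s), so 1 row(s) emitted.
- acct_id=1: no t row matches, row kept with t columns NULL.
- plus 4 unmatched t row(s), each kept with NULL a columns.
After projecting and ordering:
a.holder | t.acct_id | a.acct_id
Dave | NULL | 1
Frank | 2 | 2
Tom | NULL | 9
NULL | 5 | NULL
NULL | 6 | NULL
NULL | 6 | NULL
NULL | 6 | NULL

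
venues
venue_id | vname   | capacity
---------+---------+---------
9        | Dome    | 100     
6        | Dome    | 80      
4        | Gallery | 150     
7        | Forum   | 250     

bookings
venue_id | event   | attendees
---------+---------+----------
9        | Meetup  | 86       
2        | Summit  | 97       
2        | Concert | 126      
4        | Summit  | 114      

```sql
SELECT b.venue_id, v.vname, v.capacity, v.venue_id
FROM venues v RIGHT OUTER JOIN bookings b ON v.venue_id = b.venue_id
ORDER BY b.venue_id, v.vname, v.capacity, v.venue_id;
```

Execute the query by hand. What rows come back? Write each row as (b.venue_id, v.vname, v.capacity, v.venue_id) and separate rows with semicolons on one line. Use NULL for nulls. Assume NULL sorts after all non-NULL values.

(2, NULL, NULL, NULL); (2, NULL, NULL, NULL); (4, Gallery, 150, 4); (9, Dome, 100, 9)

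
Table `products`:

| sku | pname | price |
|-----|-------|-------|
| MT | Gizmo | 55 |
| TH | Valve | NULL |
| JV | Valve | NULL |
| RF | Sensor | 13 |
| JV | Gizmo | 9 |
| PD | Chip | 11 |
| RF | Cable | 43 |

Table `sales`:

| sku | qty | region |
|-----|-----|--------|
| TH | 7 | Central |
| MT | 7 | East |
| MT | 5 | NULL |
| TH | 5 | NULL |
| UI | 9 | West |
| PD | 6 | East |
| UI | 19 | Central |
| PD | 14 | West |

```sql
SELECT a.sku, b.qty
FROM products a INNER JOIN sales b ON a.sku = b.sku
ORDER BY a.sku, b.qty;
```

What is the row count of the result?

INNER JOIN keeps only pairs where the ON condition holds.
Matching on a.sku = b.sku.
Matched pairs: 6.
Total: 6 rows.

6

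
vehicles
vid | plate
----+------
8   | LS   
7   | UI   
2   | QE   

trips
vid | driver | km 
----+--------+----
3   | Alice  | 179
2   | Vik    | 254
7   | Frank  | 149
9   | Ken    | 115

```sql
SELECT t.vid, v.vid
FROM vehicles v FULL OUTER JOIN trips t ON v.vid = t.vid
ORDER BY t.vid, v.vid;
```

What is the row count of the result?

5

FULL OUTER JOIN keeps every row from both sides; unmatched rows get NULL for the other side's columns.
Matching on v.vid = t.vid.
Matched pairs: 2; unmatched v rows kept: 1; unmatched t rows kept: 2.
Total: 2 matched + 3 padded = 5 rows.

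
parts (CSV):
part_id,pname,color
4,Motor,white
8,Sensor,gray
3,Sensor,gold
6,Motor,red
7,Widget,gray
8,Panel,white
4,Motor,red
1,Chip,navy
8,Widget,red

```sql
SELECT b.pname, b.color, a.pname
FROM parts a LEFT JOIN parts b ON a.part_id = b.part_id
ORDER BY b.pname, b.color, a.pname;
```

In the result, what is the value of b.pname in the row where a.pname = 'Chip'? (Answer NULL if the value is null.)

LEFT JOIN keeps every row from `parts a`; unmatched rows get NULL for `parts b`'s columns.
Matching on a.part_id = b.part_id.
Matched pairs: 17; unmatched a rows kept: 0.

Chip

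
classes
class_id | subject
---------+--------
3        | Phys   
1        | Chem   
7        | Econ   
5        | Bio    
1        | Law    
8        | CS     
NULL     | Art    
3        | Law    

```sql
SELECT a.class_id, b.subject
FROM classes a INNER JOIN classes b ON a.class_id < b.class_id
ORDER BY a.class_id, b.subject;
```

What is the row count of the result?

19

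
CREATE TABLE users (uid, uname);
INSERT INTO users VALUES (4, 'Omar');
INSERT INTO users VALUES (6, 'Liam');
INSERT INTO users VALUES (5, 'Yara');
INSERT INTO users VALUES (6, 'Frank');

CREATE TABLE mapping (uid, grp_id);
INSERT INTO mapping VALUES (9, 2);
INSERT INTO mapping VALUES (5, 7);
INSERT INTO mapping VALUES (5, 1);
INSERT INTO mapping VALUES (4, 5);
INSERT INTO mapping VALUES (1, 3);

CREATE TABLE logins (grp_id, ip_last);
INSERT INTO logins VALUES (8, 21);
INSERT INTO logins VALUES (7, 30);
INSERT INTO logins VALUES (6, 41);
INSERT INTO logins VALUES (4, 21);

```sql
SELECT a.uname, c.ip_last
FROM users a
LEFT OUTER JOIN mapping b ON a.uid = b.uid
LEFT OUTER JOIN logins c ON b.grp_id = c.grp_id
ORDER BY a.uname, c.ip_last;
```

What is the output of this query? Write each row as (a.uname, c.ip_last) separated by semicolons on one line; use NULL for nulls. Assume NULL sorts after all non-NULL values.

(Frank, NULL); (Liam, NULL); (Omar, NULL); (Yara, 30); (Yara, NULL)

Evaluate left to right. First `users a LEFT JOIN mapping b` on uid: 5 row(s).
Then LEFT JOIN `logins c` on grp_id: each of those 5 rows is kept; rows whose b.grp_id has no match in c get NULL for c's columns.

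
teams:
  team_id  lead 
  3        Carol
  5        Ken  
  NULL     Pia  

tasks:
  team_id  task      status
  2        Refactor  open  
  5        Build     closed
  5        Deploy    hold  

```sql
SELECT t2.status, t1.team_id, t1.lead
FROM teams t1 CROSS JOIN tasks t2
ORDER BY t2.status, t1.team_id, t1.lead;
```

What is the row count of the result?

9

CROSS JOIN pairs every row of `teams` with every row of `tasks`: 3 × 3 = 9 rows.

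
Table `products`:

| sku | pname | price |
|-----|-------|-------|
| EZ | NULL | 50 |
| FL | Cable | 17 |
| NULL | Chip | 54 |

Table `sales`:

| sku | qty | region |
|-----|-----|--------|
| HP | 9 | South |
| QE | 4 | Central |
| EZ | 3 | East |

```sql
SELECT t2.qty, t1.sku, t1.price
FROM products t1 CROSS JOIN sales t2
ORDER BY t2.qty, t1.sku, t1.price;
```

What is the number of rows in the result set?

9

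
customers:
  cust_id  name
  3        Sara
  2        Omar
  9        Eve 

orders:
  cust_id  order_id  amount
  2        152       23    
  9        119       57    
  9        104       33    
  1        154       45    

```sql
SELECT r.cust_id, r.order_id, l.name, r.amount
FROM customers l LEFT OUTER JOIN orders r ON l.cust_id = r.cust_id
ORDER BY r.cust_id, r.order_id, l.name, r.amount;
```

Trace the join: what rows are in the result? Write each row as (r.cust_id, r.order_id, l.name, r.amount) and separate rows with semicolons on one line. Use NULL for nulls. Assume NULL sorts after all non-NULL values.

(2, 152, Omar, 23); (9, 104, Eve, 33); (9, 119, Eve, 57); (NULL, NULL, Sara, NULL)

LEFT JOIN keeps every row from `customers`; unmatched rows get NULL for `orders`'s columns.
Matching on l.cust_id = r.cust_id.
- cust_id=3: no r row matches, row kept with r columns NULL.
- cust_id=2: 1 matching r row(s), so 1 row(s) emitted.
- cust_id=9: 2 matching r row(s), so 2 row(s) emitted.
After projecting and ordering:
r.cust_id | r.order_id | l.name | r.amount
2 | 152 | Omar | 23
9 | 104 | Eve | 33
9 | 119 | Eve | 57
NULL | NULL | Sara | NULL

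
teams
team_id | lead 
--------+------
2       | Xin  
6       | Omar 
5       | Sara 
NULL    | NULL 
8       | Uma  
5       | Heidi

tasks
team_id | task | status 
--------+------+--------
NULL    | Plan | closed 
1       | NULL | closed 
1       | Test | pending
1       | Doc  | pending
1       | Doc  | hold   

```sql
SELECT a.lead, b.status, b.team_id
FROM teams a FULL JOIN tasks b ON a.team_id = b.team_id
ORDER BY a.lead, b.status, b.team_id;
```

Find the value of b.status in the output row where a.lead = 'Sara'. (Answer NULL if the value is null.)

NULL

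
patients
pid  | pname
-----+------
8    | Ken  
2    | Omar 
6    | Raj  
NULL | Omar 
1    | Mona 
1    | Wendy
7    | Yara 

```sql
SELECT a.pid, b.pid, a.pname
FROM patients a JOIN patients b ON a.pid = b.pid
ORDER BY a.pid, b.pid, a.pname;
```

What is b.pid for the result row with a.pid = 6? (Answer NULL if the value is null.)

6

INNER JOIN keeps only pairs where the ON condition holds.
Matching on a.pid = b.pid. A NULL in a compared column never satisfies the condition.
- a[0] pid=8 → 1 match(es) in b → 1 row(s).
- a[1] pid=2 → 1 match(es) in b → 1 row(s).
- a[2] pid=6 → 1 match(es) in b → 1 row(s).
- a[3] pid=NULL → no match; dropped.
- a[4] pid=1 → 2 match(es) in b → 2 row(s).
- a[5] pid=1 → 2 match(es) in b → 2 row(s).
- a[6] pid=7 → 1 match(es) in b → 1 row(s).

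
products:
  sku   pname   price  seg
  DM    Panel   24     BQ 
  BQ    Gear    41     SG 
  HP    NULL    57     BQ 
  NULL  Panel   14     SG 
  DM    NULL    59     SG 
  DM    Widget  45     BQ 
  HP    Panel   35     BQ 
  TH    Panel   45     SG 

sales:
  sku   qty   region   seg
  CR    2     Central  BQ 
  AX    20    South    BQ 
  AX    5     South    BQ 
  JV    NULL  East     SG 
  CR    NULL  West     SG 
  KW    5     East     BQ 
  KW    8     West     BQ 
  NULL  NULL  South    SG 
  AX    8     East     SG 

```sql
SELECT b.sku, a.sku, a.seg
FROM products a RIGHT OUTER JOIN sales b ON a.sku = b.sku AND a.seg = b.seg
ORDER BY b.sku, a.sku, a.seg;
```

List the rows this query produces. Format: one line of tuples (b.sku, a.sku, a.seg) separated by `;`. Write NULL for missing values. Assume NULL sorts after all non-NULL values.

(AX, NULL, NULL); (AX, NULL, NULL); (AX, NULL, NULL); (CR, NULL, NULL); (CR, NULL, NULL); (JV, NULL, NULL); (KW, NULL, NULL); (KW, NULL, NULL); (NULL, NULL, NULL)

RIGHT JOIN keeps every row from `sales`; unmatched rows get NULL for `products`'s columns.
Matching on a.sku = b.sku AND a.seg = b.seg. A NULL in a compared column never satisfies the condition.
- a row (sku=DM, seg=BQ): no match.
- a row (sku=BQ, seg=SG): no match.
- a row (sku=HP, seg=BQ): no match.
- a row (sku=NULL, seg=SG): no match.
- a row (sku=DM, seg=SG): no match.
- a row (sku=DM, seg=BQ): no match.
- a row (sku=HP, seg=BQ): no match.
- a row (sku=TH, seg=SG): no match.
- 9 b row(s) had no a match → kept, a columns NULL.
After projecting and ordering:
b.sku | a.sku | a.seg
AX | NULL | NULL
AX | NULL | NULL
AX | NULL | NULL
CR | NULL | NULL
CR | NULL | NULL
JV | NULL | NULL
KW | NULL | NULL
KW | NULL | NULL
NULL | NULL | NULL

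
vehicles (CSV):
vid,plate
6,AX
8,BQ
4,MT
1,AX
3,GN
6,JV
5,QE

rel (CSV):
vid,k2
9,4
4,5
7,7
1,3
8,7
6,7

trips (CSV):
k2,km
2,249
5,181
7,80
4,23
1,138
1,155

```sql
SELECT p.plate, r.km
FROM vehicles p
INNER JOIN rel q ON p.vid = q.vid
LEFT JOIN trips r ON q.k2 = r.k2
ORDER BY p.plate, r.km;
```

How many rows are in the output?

5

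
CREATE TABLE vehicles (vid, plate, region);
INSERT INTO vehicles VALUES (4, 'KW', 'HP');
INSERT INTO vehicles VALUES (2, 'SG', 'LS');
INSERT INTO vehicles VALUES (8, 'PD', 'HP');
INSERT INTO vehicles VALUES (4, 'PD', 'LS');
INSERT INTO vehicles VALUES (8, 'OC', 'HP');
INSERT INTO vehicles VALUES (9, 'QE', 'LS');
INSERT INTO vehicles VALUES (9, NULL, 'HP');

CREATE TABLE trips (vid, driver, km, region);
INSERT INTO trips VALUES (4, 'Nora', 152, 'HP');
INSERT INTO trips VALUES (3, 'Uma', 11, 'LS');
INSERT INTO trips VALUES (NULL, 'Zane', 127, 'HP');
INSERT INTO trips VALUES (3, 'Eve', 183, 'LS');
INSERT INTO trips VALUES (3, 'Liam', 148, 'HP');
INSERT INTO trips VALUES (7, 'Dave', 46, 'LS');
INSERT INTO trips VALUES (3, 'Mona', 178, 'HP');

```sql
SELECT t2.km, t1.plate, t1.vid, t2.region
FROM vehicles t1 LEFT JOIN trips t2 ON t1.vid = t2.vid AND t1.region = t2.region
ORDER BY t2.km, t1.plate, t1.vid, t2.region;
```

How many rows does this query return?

7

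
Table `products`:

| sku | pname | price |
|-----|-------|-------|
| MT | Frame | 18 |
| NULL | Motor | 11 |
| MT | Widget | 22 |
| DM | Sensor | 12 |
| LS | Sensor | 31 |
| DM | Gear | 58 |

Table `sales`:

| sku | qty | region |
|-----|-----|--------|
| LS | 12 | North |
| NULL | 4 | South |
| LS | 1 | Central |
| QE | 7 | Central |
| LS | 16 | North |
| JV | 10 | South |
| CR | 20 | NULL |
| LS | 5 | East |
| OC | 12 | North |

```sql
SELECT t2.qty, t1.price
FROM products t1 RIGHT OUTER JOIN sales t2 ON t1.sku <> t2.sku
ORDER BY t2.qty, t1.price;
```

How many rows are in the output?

RIGHT JOIN keeps every row from `sales`; unmatched rows get NULL for `products`'s columns.
Matching on t1.sku <> t2.sku. A NULL in a compared column never satisfies the condition.
- sku=MT: 8 matching t2 row(s), so 8 row(s) emitted.
- sku=NULL: no matching t2 row.
- sku=MT: 8 matching t2 row(s), so 8 row(s) emitted.
- sku=DM: 8 matching t2 row(s), so 8 row(s) emitted.
- sku=LS: 4 matching t2 row(s), so 4 row(s) emitted.
- sku=DM: 8 matching t2 row(s), so 8 row(s) emitted.
- 1 row(s) from t2 found no t1 partner → padded with NULL.
Total: 36 matched + 1 padded = 37 rows.

37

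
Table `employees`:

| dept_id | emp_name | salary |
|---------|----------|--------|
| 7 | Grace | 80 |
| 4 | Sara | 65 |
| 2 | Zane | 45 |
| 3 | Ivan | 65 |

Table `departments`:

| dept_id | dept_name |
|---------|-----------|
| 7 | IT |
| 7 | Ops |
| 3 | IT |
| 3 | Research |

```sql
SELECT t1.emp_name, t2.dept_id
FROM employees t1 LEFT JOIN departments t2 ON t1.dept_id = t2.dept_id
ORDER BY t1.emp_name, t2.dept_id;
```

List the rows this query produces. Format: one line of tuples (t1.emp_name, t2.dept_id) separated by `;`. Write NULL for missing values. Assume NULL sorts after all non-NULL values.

(Grace, 7); (Grace, 7); (Ivan, 3); (Ivan, 3); (Sara, NULL); (Zane, NULL)

LEFT JOIN keeps every row from `employees`; unmatched rows get NULL for `departments`'s columns.
Matching on t1.dept_id = t2.dept_id.
- dept_id=7: 2 matching t2 row(s), so 2 row(s) emitted.
- dept_id=4: no t2 row matches, row kept with t2 columns NULL.
- dept_id=2: no t2 row matches, row kept with t2 columns NULL.
- dept_id=3: 2 matching t2 row(s), so 2 row(s) emitted.
After projecting and ordering:
t1.emp_name | t2.dept_id
Grace | 7
Grace | 7
Ivan | 3
Ivan | 3
Sara | NULL
Zane | NULL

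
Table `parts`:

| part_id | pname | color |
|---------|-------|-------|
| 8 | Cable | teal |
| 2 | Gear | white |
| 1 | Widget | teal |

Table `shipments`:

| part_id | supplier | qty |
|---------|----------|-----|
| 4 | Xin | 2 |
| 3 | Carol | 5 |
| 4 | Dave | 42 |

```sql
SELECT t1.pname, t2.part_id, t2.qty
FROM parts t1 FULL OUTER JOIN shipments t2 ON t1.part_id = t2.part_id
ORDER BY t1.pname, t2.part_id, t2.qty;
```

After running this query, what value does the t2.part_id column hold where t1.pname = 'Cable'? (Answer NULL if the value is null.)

NULL

FULL OUTER JOIN keeps every row from both sides; unmatched rows get NULL for the other side's columns.
Matching on t1.part_id = t2.part_id.
- t1[0] part_id=8 → no match; kept with NULLs on the t2 side.
- t1[1] part_id=2 → no match; kept with NULLs on the t2 side.
- t1[2] part_id=1 → no match; kept with NULLs on the t2 side.
- 3 t2 row(s) had no t1 match → kept, t1 columns NULL.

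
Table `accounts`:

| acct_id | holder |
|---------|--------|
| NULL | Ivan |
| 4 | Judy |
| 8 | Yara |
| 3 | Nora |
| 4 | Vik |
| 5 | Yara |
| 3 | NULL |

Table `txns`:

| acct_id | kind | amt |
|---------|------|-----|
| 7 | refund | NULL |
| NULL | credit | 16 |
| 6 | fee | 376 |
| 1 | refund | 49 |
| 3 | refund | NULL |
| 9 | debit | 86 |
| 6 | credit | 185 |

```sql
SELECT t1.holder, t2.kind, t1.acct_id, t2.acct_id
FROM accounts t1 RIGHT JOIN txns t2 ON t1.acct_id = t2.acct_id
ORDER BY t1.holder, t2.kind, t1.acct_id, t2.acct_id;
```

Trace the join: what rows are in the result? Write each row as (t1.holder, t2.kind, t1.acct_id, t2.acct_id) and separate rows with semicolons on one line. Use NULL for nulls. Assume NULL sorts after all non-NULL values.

(Nora, refund, 3, 3); (NULL, credit, NULL, 6); (NULL, credit, NULL, NULL); (NULL, debit, NULL, 9); (NULL, fee, NULL, 6); (NULL, refund, 3, 3); (NULL, refund, NULL, 1); (NULL, refund, NULL, 7)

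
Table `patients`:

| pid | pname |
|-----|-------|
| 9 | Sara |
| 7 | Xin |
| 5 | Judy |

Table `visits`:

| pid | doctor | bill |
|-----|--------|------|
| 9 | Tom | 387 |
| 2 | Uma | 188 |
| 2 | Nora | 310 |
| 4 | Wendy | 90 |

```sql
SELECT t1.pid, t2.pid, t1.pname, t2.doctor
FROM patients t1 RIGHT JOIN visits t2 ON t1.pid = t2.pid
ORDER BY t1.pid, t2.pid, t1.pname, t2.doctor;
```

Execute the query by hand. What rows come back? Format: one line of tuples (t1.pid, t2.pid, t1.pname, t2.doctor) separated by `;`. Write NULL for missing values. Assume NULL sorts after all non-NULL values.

RIGHT JOIN keeps every row from `visits`; unmatched rows get NULL for `patients`'s columns.
Matching on t1.pid = t2.pid.
- t1 row (pid=9): matches 1 t2 row(s) → 1 output row(s).
- t1 row (pid=7): no match.
- t1 row (pid=5): no match.
- 3 row(s) from t2 found no t1 partner → padded with NULL.
After projecting and ordering:
t1.pid | t2.pid | t1.pname | t2.doctor
9 | 9 | Sara | Tom
NULL | 2 | NULL | Nora
NULL | 2 | NULL | Uma
NULL | 4 | NULL | Wendy

(9, 9, Sara, Tom); (NULL, 2, NULL, Nora); (NULL, 2, NULL, Uma); (NULL, 4, NULL, Wendy)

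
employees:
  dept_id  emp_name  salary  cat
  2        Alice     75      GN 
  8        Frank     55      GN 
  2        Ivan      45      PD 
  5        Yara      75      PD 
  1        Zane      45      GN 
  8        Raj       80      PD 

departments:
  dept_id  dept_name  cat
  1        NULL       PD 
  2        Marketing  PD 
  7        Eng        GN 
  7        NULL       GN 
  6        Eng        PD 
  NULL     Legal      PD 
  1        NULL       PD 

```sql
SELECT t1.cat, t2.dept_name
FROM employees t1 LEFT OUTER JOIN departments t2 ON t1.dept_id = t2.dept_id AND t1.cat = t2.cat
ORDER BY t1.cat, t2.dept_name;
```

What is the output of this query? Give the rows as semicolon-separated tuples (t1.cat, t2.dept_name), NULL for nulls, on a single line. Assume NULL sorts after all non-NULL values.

LEFT JOIN keeps every row from `employees`; unmatched rows get NULL for `departments`'s columns.
Matching on t1.dept_id = t2.dept_id AND t1.cat = t2.cat. A NULL in a compared column never satisfies the condition.
- t1[0] dept_id=2, cat=GN → no match; kept with NULLs on the t2 side.
- t1[1] dept_id=8, cat=GN → no match; kept with NULLs on the t2 side.
- t1[2] dept_id=2, cat=PD → 1 match(es) in t2 → 1 row(s).
- t1[3] dept_id=5, cat=PD → no match; kept with NULLs on the t2 side.
- t1[4] dept_id=1, cat=GN → no match; kept with NULLs on the t2 side.
- t1[5] dept_id=8, cat=PD → no match; kept with NULLs on the t2 side.
After projecting and ordering:
t1.cat | t2.dept_name
GN | NULL
GN | NULL
GN | NULL
PD | Marketing
PD | NULL
PD | NULL

(GN, NULL); (GN, NULL); (GN, NULL); (PD, Marketing); (PD, NULL); (PD, NULL)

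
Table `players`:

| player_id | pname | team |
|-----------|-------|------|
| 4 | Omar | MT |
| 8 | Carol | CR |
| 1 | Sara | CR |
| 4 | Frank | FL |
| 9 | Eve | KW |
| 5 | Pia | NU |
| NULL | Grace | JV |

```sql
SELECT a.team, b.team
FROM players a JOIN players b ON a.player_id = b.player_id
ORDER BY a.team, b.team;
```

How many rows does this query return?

8

INNER JOIN keeps only pairs where the ON condition holds.
Matching on a.player_id = b.player_id. A NULL in a compared column never satisfies the condition.
- a (player_id=4) pairs with 2 row(s) of b.
- a (player_id=8) pairs with 1 row(s) of b.
- a (player_id=1) pairs with 1 row(s) of b.
- a (player_id=4) pairs with 2 row(s) of b.
- a (player_id=9) pairs with 1 row(s) of b.
- a (player_id=5) pairs with 1 row(s) of b.
- a (player_id=NULL) has no partner → excluded.
Total: 8 rows.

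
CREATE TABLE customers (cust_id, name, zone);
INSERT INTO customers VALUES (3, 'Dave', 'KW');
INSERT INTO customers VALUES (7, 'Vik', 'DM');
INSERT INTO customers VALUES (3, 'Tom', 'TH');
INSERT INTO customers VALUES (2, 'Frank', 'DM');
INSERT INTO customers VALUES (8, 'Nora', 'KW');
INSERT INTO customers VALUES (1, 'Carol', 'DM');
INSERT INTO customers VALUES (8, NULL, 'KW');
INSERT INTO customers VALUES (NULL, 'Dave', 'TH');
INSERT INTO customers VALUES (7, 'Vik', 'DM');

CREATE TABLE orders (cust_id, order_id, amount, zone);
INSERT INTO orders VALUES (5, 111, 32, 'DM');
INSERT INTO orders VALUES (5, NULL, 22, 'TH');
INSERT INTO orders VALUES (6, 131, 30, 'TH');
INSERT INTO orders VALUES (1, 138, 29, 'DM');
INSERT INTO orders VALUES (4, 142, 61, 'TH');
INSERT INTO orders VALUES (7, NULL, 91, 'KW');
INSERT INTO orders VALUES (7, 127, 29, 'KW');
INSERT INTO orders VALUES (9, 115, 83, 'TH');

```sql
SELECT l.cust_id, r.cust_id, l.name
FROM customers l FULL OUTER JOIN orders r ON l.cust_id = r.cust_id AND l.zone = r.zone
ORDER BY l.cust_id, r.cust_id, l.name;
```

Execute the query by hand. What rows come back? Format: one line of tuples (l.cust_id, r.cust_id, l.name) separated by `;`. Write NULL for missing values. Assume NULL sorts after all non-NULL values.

FULL OUTER JOIN keeps every row from both sides; unmatched rows get NULL for the other side's columns.
Matching on l.cust_id = r.cust_id AND l.zone = r.zone. A NULL in a compared column never satisfies the condition.
Matched pairs: 1; unmatched l rows kept: 8; unmatched r rows kept: 7.

(1, 1, Carol); (2, NULL, Frank); (3, NULL, Dave); (3, NULL, Tom); (7, NULL, Vik); (7, NULL, Vik); (8, NULL, Nora); (8, NULL, NULL); (NULL, 4, NULL); (NULL, 5, NULL); (NULL, 5, NULL); (NULL, 6, NULL); (NULL, 7, NULL); (NULL, 7, NULL); (NULL, 9, NULL); (NULL, NULL, Dave)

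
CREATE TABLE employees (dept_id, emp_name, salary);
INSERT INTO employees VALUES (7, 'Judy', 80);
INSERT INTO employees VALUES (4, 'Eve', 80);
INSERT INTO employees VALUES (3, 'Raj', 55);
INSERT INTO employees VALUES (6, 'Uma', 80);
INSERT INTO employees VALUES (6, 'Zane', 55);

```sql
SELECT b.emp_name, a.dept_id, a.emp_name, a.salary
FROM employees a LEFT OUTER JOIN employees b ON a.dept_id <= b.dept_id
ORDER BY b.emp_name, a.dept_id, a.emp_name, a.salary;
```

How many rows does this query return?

LEFT JOIN keeps every row from `employees a`; unmatched rows get NULL for `employees b`'s columns.
Matching on a.dept_id <= b.dept_id.
- a row (dept_id=7): matches 1 b row(s) → 1 output row(s).
- a row (dept_id=4): matches 4 b row(s) → 4 output row(s).
- a row (dept_id=3): matches 5 b row(s) → 5 output row(s).
- a row (dept_id=6): matches 3 b row(s) → 3 output row(s).
- a row (dept_id=6): matches 3 b row(s) → 3 output row(s).
Total: 16 rows.

16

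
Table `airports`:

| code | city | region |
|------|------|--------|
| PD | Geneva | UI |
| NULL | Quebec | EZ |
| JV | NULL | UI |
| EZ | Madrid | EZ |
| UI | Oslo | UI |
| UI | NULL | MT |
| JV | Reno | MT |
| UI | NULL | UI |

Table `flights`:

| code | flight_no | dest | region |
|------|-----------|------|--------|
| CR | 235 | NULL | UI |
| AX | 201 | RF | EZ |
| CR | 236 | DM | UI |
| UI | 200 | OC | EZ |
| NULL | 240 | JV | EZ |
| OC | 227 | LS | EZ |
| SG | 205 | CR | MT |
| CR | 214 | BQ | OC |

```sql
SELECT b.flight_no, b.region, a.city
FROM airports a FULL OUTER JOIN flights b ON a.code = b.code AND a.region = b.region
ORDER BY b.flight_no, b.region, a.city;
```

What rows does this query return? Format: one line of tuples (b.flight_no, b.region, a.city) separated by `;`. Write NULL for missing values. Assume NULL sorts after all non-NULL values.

(200, EZ, NULL); (201, EZ, NULL); (205, MT, NULL); (214, OC, NULL); (227, EZ, NULL); (235, UI, NULL); (236, UI, NULL); (240, EZ, NULL); (NULL, NULL, Geneva); (NULL, NULL, Madrid); (NULL, NULL, Oslo); (NULL, NULL, Quebec); (NULL, NULL, Reno); (NULL, NULL, NULL); (NULL, NULL, NULL); (NULL, NULL, NULL)

FULL OUTER JOIN keeps every row from both sides; unmatched rows get NULL for the other side's columns.
Matching on a.code = b.code AND a.region = b.region. A NULL in a compared column never satisfies the condition.
Matched pairs: 0; unmatched a rows kept: 8; unmatched b rows kept: 8.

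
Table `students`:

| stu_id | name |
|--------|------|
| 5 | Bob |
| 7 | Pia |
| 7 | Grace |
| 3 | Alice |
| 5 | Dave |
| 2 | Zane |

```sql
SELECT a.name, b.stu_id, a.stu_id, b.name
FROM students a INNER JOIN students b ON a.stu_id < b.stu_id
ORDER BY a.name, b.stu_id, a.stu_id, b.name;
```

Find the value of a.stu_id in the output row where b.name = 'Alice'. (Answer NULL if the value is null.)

INNER JOIN keeps only pairs where the ON condition holds.
Matching on a.stu_id < b.stu_id.
Matched pairs: 13.

2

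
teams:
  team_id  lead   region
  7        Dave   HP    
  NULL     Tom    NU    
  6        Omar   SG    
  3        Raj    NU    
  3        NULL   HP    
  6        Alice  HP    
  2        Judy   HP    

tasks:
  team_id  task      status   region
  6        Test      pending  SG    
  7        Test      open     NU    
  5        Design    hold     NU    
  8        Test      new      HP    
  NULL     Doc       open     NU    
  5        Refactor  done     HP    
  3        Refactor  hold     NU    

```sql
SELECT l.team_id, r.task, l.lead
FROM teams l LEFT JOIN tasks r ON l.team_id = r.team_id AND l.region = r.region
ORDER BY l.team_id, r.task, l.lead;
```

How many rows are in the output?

7

LEFT JOIN keeps every row from `teams`; unmatched rows get NULL for `tasks`'s columns.
Matching on l.team_id = r.team_id AND l.region = r.region. A NULL in a compared column never satisfies the condition.
- l row (team_id=7, region=HP): no match → kept, r columns NULL.
- l row (team_id=NULL, region=NU): no match → kept, r columns NULL.
- l row (team_id=6, region=SG): matches 1 r row(s) → 1 output row(s).
- l row (team_id=3, region=NU): matches 1 r row(s) → 1 output row(s).
- l row (team_id=3, region=HP): no match → kept, r columns NULL.
- l row (team_id=6, region=HP): no match → kept, r columns NULL.
- l row (team_id=2, region=HP): no match → kept, r columns NULL.
Total: 2 matched + 5 padded = 7 rows.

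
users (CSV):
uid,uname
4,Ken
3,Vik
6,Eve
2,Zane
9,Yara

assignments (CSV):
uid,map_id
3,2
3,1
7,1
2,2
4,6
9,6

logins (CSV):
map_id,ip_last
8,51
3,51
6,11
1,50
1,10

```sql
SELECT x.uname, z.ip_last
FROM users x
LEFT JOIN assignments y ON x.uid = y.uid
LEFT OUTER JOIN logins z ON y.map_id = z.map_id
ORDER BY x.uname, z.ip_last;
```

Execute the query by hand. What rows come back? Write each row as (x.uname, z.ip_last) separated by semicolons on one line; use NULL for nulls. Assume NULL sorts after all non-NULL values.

Evaluate left to right. First `users x LEFT JOIN assignments y` on uid: 6 row(s).
Then LEFT JOIN `logins z` on map_id: each of those 6 rows is kept; rows whose y.map_id has no match in z get NULL for z's columns.

(Eve, NULL); (Ken, 11); (Vik, 10); (Vik, 50); (Vik, NULL); (Yara, 11); (Zane, NULL)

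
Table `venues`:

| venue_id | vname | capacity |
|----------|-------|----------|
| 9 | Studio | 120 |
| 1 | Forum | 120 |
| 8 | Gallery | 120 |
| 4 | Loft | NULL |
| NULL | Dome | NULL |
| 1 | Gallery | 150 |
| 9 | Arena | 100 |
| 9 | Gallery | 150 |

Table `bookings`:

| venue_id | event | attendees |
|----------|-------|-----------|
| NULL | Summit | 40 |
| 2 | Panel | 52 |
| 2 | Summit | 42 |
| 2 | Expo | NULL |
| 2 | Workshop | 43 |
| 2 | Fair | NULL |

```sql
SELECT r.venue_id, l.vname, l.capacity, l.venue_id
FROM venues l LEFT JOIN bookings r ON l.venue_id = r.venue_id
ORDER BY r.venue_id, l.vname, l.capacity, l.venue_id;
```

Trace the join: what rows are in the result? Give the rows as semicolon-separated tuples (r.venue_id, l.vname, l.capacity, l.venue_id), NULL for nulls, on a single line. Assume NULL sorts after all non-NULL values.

(NULL, Arena, 100, 9); (NULL, Dome, NULL, NULL); (NULL, Forum, 120, 1); (NULL, Gallery, 120, 8); (NULL, Gallery, 150, 1); (NULL, Gallery, 150, 9); (NULL, Loft, NULL, 4); (NULL, Studio, 120, 9)

LEFT JOIN keeps every row from `venues`; unmatched rows get NULL for `bookings`'s columns.
Matching on l.venue_id = r.venue_id. A NULL in a compared column never satisfies the condition.
Matched pairs: 0; unmatched l rows kept: 8.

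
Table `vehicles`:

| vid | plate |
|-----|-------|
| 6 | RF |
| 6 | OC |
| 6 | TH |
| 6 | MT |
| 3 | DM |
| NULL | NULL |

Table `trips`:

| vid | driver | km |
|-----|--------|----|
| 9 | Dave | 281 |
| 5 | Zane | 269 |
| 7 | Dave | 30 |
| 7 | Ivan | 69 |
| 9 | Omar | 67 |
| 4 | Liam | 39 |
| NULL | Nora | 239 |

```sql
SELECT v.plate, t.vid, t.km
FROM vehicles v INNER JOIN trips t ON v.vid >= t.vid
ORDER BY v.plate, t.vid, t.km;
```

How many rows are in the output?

8

INNER JOIN keeps only pairs where the ON condition holds.
Matching on v.vid >= t.vid. A NULL in a compared column never satisfies the condition.
- v (vid=6) pairs with 2 row(s) of t.
- v (vid=6) pairs with 2 row(s) of t.
- v (vid=6) pairs with 2 row(s) of t.
- v (vid=6) pairs with 2 row(s) of t.
- v (vid=3) has no partner → excluded.
- v (vid=NULL) has no partner → excluded.
Total: 8 rows.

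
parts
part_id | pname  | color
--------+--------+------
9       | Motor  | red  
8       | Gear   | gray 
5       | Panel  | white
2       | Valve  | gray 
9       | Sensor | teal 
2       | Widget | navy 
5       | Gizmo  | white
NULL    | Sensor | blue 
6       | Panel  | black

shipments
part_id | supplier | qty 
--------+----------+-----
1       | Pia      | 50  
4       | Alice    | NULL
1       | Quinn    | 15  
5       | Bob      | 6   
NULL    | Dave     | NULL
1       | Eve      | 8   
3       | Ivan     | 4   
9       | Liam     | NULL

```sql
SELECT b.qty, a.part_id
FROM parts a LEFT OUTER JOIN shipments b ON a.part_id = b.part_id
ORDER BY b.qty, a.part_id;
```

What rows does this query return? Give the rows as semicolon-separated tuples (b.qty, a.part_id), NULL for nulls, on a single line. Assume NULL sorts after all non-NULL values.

LEFT JOIN keeps every row from `parts`; unmatched rows get NULL for `shipments`'s columns.
Matching on a.part_id = b.part_id. A NULL in a compared column never satisfies the condition.
- a[0] part_id=9 → 1 match(es) in b → 1 row(s).
- a[1] part_id=8 → no match; kept with NULLs on the b side.
- a[2] part_id=5 → 1 match(es) in b → 1 row(s).
- a[3] part_id=2 → no match; kept with NULLs on the b side.
- a[4] part_id=9 → 1 match(es) in b → 1 row(s).
- a[5] part_id=2 → no match; kept with NULLs on the b side.
- a[6] part_id=5 → 1 match(es) in b → 1 row(s).
- a[7] part_id=NULL → no match; kept with NULLs on the b side.
- a[8] part_id=6 → no match; kept with NULLs on the b side.
After projecting and ordering:
b.qty | a.part_id
6 | 5
6 | 5
NULL | 2
NULL | 2
NULL | 6
NULL | 8
NULL | 9
NULL | 9
NULL | NULL

(6, 5); (6, 5); (NULL, 2); (NULL, 2); (NULL, 6); (NULL, 8); (NULL, 9); (NULL, 9); (NULL, NULL)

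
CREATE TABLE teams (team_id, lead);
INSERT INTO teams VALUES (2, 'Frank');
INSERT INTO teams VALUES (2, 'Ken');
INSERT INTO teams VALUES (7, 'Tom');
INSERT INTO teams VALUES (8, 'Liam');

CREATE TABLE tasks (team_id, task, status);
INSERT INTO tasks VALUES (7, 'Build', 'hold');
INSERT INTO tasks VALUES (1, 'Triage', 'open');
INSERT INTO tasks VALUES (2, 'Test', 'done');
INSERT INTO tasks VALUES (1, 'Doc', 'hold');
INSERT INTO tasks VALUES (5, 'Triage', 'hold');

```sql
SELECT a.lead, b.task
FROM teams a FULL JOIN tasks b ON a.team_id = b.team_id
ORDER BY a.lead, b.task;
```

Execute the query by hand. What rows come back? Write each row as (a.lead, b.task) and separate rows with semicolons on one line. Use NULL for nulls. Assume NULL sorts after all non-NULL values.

(Frank, Test); (Ken, Test); (Liam, NULL); (Tom, Build); (NULL, Doc); (NULL, Triage); (NULL, Triage)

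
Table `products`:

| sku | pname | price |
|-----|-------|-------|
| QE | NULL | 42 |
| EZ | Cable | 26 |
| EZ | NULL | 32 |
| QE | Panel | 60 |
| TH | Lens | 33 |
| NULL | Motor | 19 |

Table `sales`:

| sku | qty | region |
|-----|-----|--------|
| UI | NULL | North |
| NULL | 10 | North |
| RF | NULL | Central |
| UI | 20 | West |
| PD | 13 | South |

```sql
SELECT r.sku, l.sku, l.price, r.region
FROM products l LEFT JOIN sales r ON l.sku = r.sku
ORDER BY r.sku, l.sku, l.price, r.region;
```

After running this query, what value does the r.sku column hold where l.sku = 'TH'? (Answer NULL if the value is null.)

NULL

LEFT JOIN keeps every row from `products`; unmatched rows get NULL for `sales`'s columns.
Matching on l.sku = r.sku. A NULL in a compared column never satisfies the condition.
- l (sku=QE) has no partner → padded with NULL.
- l (sku=EZ) has no partner → padded with NULL.
- l (sku=EZ) has no partner → padded with NULL.
- l (sku=QE) has no partner → padded with NULL.
- l (sku=TH) has no partner → padded with NULL.
- l (sku=NULL) has no partner → padded with NULL.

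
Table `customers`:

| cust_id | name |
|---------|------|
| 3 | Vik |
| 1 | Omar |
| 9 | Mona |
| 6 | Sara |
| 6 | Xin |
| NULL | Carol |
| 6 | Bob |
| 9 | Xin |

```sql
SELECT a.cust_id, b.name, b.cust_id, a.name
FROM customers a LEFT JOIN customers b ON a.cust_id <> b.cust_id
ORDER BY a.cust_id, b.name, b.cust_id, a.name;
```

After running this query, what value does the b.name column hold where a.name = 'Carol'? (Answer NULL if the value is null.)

LEFT JOIN keeps every row from `customers a`; unmatched rows get NULL for `customers b`'s columns.
Matching on a.cust_id <> b.cust_id. A NULL in a compared column never satisfies the condition.
Matched pairs: 34; unmatched a rows kept: 1.

NULL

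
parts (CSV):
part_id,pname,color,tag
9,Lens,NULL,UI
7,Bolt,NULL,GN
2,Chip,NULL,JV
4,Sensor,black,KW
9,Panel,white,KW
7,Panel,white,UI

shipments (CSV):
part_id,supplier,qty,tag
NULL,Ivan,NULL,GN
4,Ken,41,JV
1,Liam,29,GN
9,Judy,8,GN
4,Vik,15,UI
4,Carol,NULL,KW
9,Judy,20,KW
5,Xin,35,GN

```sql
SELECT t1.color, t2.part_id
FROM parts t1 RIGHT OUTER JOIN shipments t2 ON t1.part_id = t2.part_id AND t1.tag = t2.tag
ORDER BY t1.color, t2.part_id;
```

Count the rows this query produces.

8

RIGHT JOIN keeps every row from `shipments`; unmatched rows get NULL for `parts`'s columns.
Matching on t1.part_id = t2.part_id AND t1.tag = t2.tag. A NULL in a compared column never satisfies the condition.
- t1[0] part_id=9, tag=UI → no match.
- t1[1] part_id=7, tag=GN → no match.
- t1[2] part_id=2, tag=JV → no match.
- t1[3] part_id=4, tag=KW → 1 match(es) in t2 → 1 row(s).
- t1[4] part_id=9, tag=KW → 1 match(es) in t2 → 1 row(s).
- t1[5] part_id=7, tag=UI → no match.
- 6 t2 row(s) had no t1 match → kept, t1 columns NULL.
Total: 2 matched + 6 padded = 8 rows.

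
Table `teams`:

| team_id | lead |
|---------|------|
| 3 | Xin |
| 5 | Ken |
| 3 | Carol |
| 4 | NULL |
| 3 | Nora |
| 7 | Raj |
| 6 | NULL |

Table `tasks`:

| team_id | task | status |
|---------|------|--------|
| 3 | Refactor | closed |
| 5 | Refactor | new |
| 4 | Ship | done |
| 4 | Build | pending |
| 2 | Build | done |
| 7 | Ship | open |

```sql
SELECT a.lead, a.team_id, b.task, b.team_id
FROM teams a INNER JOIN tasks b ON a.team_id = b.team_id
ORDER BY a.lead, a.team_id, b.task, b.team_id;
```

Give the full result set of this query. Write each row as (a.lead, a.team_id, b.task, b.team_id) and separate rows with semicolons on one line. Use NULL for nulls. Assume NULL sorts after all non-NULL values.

(Carol, 3, Refactor, 3); (Ken, 5, Refactor, 5); (Nora, 3, Refactor, 3); (Raj, 7, Ship, 7); (Xin, 3, Refactor, 3); (NULL, 4, Build, 4); (NULL, 4, Ship, 4)

INNER JOIN keeps only pairs where the ON condition holds.
Matching on a.team_id = b.team_id.
Matched pairs: 7.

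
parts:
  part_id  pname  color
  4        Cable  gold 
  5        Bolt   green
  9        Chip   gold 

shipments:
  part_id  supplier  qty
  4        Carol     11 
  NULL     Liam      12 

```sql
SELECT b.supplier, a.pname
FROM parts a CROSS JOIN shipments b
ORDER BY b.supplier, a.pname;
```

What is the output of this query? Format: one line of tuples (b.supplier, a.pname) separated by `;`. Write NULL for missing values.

(Carol, Bolt); (Carol, Cable); (Carol, Chip); (Liam, Bolt); (Liam, Cable); (Liam, Chip)

CROSS JOIN pairs every row of `parts` with every row of `shipments`: 3 × 2 = 6 rows.
After projecting and ordering:
b.supplier | a.pname
Carol | Bolt
Carol | Cable
Carol | Chip
Liam | Bolt
Liam | Cable
Liam | Chip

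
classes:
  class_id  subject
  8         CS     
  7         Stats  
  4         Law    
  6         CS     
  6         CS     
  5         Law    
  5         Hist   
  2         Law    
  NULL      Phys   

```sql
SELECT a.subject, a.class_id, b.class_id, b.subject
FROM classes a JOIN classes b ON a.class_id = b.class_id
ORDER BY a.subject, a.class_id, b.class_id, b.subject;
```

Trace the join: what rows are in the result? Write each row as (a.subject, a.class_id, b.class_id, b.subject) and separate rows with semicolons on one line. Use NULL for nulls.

INNER JOIN keeps only pairs where the ON condition holds.
Matching on a.class_id = b.class_id. A NULL in a compared column never satisfies the condition.
- a (class_id=8) pairs with 1 row(s) of b.
- a (class_id=7) pairs with 1 row(s) of b.
- a (class_id=4) pairs with 1 row(s) of b.
- a (class_id=6) pairs with 2 row(s) of b.
- a (class_id=6) pairs with 2 row(s) of b.
- a (class_id=5) pairs with 2 row(s) of b.
- a (class_id=5) pairs with 2 row(s) of b.
- a (class_id=2) pairs with 1 row(s) of b.
- a (class_id=NULL) has no partner → excluded.

(CS, 6, 6, CS); (CS, 6, 6, CS); (CS, 6, 6, CS); (CS, 6, 6, CS); (CS, 8, 8, CS); (Hist, 5, 5, Hist); (Hist, 5, 5, Law); (Law, 2, 2, Law); (Law, 4, 4, Law); (Law, 5, 5, Hist); (Law, 5, 5, Law); (Stats, 7, 7, Stats)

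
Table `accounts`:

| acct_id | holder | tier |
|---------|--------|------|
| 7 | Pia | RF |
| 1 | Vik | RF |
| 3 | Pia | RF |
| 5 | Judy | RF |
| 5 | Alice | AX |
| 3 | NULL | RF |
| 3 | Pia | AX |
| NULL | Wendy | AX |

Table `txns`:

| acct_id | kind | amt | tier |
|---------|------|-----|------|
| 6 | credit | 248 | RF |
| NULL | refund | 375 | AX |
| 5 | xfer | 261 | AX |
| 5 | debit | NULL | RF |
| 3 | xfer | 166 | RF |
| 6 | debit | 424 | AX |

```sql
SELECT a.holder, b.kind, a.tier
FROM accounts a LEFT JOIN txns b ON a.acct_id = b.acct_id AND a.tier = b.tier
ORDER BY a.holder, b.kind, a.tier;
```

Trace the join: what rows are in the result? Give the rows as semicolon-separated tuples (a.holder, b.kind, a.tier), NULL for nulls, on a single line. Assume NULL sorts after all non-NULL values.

(Alice, xfer, AX); (Judy, debit, RF); (Pia, xfer, RF); (Pia, NULL, AX); (Pia, NULL, RF); (Vik, NULL, RF); (Wendy, NULL, AX); (NULL, xfer, RF)

LEFT JOIN keeps every row from `accounts`; unmatched rows get NULL for `txns`'s columns.
Matching on a.acct_id = b.acct_id AND a.tier = b.tier. A NULL in a compared column never satisfies the condition.
- a (acct_id=7, tier=RF) has no partner → padded with NULL.
- a (acct_id=1, tier=RF) has no partner → padded with NULL.
- a (acct_id=3, tier=RF) pairs with 1 row(s) of b.
- a (acct_id=5, tier=RF) pairs with 1 row(s) of b.
- a (acct_id=5, tier=AX) pairs with 1 row(s) of b.
- a (acct_id=3, tier=RF) pairs with 1 row(s) of b.
- a (acct_id=3, tier=AX) has no partner → padded with NULL.
- a (acct_id=NULL, tier=AX) has no partner → padded with NULL.
After projecting and ordering:
a.holder | b.kind | a.tier
Alice | xfer | AX
Judy | debit | RF
Pia | xfer | RF
Pia | NULL | AX
Pia | NULL | RF
Vik | NULL | RF
Wendy | NULL | AX
NULL | xfer | RF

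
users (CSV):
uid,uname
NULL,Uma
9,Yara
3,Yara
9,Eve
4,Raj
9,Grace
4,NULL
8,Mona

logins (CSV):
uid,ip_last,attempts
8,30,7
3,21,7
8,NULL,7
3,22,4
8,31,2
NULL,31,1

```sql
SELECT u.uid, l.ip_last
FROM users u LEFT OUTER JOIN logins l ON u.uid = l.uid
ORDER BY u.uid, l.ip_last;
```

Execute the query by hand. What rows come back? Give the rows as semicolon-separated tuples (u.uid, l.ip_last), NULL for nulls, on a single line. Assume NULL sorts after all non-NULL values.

(3, 21); (3, 22); (4, NULL); (4, NULL); (8, 30); (8, 31); (8, NULL); (9, NULL); (9, NULL); (9, NULL); (NULL, NULL)

LEFT JOIN keeps every row from `users`; unmatched rows get NULL for `logins`'s columns.
Matching on u.uid = l.uid. A NULL in a compared column never satisfies the condition.
- uid=NULL: no l row matches, row kept with l columns NULL.
- uid=9: no l row matches, row kept with l columns NULL.
- uid=3: 2 matching l row(s), so 2 row(s) emitted.
- uid=9: no l row matches, row kept with l columns NULL.
- uid=4: no l row matches, row kept with l columns NULL.
- uid=9: no l row matches, row kept with l columns NULL.
- uid=4: no l row matches, row kept with l columns NULL.
- uid=8: 3 matching l row(s), so 3 row(s) emitted.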